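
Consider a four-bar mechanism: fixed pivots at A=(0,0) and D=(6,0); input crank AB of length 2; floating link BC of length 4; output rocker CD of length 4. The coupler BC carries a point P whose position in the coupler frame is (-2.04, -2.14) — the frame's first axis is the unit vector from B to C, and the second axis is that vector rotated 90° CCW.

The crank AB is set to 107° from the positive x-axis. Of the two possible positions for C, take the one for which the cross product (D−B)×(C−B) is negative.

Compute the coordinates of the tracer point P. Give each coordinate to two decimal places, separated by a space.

A=(0,0), D=(6.00,0)
B = A + 2.00·(cos107°, sin107°) = (-0.5847, 1.9126)
|BD| = 6.8569
circle(B,4.00) ∩ circle(D,4.00): a=3.4284, h=2.0605
  candidates: C₊=(3.2824,2.9351) cross=14.129; C₋=(2.1329,-1.0224) cross=-14.129
  mode - wants cross < 0 → take C=(2.1329,-1.0224) (cross=-14.129)
ex = (C−B)/|BC| = (0.6794,-0.7338); ey = (0.7338,0.6794)
P = B + -2.04·ex + -2.14·ey = (-3.5410,1.9556)

-3.54 1.96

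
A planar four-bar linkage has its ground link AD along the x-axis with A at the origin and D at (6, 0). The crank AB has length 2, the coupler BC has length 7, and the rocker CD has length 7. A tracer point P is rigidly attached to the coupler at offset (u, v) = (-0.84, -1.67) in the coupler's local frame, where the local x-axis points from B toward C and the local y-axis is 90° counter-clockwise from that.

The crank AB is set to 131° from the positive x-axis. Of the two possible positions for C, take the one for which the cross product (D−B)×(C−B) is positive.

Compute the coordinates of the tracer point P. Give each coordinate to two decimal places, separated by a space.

-0.69 -0.25

A=(0,0), D=(6.00,0)
B = A + 2.00·(cos131°, sin131°) = (-1.3121, 1.5094)
|BD| = 7.4663
circle(B,7.00) ∩ circle(D,7.00): a=3.7331, h=5.9215
  candidates: C₊=(3.5411,6.5539) cross=44.211; C₋=(1.1468,-5.0445) cross=-44.211
  mode + wants cross > 0 → take C=(3.5411,6.5539) (cross=44.211)
ex = (C−B)/|BC| = (0.6933,0.7206); ey = (-0.7206,0.6933)
P = B + -0.84·ex + -1.67·ey = (-0.6910,-0.2537)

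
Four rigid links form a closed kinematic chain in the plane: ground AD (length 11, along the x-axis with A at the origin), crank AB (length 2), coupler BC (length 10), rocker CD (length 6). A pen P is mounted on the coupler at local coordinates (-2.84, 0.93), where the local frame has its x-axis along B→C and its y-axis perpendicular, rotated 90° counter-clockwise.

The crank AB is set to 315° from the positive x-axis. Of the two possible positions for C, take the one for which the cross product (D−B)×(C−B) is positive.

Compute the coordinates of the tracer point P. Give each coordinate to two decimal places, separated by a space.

A=(0,0), D=(11.00,0)
B = A + 2.00·(cos315°, sin315°) = (1.4142, -1.4142)
|BD| = 9.6895
circle(B,10.00) ∩ circle(D,6.00): a=8.1473, h=5.7984
  candidates: C₊=(8.6280,5.5112) cross=56.184; C₋=(10.3206,-5.9614) cross=-56.184
  mode + wants cross > 0 → take C=(8.6280,5.5112) (cross=56.184)
ex = (C−B)/|BC| = (0.7214,0.6925); ey = (-0.6925,0.7214)
P = B + -2.84·ex + 0.93·ey = (-1.2786,-2.7102)

-1.28 -2.71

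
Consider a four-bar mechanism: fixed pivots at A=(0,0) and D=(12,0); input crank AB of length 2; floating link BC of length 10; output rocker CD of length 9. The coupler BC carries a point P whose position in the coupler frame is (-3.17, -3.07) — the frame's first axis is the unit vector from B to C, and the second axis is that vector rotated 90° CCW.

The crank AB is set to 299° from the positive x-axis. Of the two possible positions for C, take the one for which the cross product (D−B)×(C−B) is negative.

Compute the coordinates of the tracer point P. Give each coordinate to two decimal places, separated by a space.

A=(0,0), D=(12.00,0)
B = A + 2.00·(cos299°, sin299°) = (0.9696, -1.7492)
|BD| = 11.1682
circle(B,10.00) ∩ circle(D,9.00): a=6.4347, h=7.6547
  candidates: C₊=(6.1260,6.8188) cross=85.489; C₋=(8.5239,-8.3016) cross=-85.489
  mode - wants cross < 0 → take C=(8.5239,-8.3016) (cross=-85.489)
ex = (C−B)/|BC| = (0.7554,-0.6552); ey = (0.6552,0.7554)
P = B + -3.17·ex + -3.07·ey = (-3.4366,-1.9913)

-3.44 -1.99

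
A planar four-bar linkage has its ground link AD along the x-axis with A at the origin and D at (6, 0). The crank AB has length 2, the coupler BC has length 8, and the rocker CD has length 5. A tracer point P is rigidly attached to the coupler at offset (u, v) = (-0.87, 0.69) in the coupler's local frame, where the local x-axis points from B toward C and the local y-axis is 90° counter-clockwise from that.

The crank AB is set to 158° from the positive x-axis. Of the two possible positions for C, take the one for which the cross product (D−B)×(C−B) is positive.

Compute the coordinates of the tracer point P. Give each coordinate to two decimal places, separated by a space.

-2.96 0.89

A=(0,0), D=(6.00,0)
B = A + 2.00·(cos158°, sin158°) = (-1.8544, 0.7492)
|BD| = 7.8900
circle(B,8.00) ∩ circle(D,5.00): a=6.4165, h=4.7779
  candidates: C₊=(4.9868,4.8963) cross=37.698; C₋=(4.0794,-4.6164) cross=-37.698
  mode + wants cross > 0 → take C=(4.9868,4.8963) (cross=37.698)
ex = (C−B)/|BC| = (0.8551,0.5184); ey = (-0.5184,0.8551)
P = B + -0.87·ex + 0.69·ey = (-2.9560,0.8883)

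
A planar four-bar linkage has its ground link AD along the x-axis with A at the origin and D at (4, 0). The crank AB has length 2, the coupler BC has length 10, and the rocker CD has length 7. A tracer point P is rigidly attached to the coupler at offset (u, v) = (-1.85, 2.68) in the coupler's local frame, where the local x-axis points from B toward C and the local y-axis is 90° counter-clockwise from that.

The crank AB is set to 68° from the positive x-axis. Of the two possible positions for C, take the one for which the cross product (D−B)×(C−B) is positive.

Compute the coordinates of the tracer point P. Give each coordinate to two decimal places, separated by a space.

-1.10 4.53

A=(0,0), D=(4.00,0)
B = A + 2.00·(cos68°, sin68°) = (0.7492, 1.8544)
|BD| = 3.7425
circle(B,10.00) ∩ circle(D,7.00): a=8.6849, h=4.9571
  candidates: C₊=(10.7492,1.8569) cross=18.552; C₋=(5.8368,-6.7547) cross=-18.552
  mode + wants cross > 0 → take C=(10.7492,1.8569) (cross=18.552)
ex = (C−B)/|BC| = (1.0000,0.0003); ey = (-0.0003,1.0000)
P = B + -1.85·ex + 2.68·ey = (-1.1015,4.5339)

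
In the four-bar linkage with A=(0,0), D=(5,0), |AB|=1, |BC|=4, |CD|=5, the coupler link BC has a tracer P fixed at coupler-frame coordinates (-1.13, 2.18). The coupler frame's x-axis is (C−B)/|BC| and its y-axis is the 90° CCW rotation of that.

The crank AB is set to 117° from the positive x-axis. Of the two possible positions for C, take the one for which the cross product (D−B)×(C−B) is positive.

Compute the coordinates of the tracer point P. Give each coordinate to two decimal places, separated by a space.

A=(0,0), D=(5.00,0)
B = A + 1.00·(cos117°, sin117°) = (-0.4540, 0.8910)
|BD| = 5.5263
circle(B,4.00) ∩ circle(D,5.00): a=1.9489, h=3.4931
  candidates: C₊=(2.0326,4.0242) cross=19.304; C₋=(0.9062,-2.8706) cross=-19.304
  mode + wants cross > 0 → take C=(2.0326,4.0242) (cross=19.304)
ex = (C−B)/|BC| = (0.6216,0.7833); ey = (-0.7833,0.6216)
P = B + -1.13·ex + 2.18·ey = (-2.8640,1.3610)

-2.86 1.36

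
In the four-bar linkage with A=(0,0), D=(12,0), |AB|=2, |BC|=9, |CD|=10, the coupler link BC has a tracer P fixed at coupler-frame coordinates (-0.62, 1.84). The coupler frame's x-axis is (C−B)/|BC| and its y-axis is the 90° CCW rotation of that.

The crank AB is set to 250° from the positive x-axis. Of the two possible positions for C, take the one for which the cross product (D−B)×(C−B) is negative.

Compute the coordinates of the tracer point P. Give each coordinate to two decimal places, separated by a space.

A=(0,0), D=(12.00,0)
B = A + 2.00·(cos250°, sin250°) = (-0.6840, -1.8794)
|BD| = 12.8225
circle(B,9.00) ∩ circle(D,10.00): a=5.6704, h=6.9891
  candidates: C₊=(3.9007,5.8653) cross=89.617; C₋=(5.9495,-7.9619) cross=-89.617
  mode - wants cross < 0 → take C=(5.9495,-7.9619) (cross=-89.617)
ex = (C−B)/|BC| = (0.7371,-0.6758); ey = (0.6758,0.7371)
P = B + -0.62·ex + 1.84·ey = (0.1025,-0.1042)

0.10 -0.10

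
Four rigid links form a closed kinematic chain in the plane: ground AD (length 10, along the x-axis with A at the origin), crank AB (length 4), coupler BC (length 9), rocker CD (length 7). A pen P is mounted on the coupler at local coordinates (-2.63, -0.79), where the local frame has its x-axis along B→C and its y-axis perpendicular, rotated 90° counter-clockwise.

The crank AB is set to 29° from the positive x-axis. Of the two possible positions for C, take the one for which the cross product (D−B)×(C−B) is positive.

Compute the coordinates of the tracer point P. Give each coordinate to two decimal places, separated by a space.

1.75 -0.18

A=(0,0), D=(10.00,0)
B = A + 4.00·(cos29°, sin29°) = (3.4985, 1.9392)
|BD| = 6.7846
circle(B,9.00) ∩ circle(D,7.00): a=5.7506, h=6.9232
  candidates: C₊=(10.9880,6.9299) cross=46.971; C₋=(7.0303,-6.3388) cross=-46.971
  mode + wants cross > 0 → take C=(10.9880,6.9299) (cross=46.971)
ex = (C−B)/|BC| = (0.8322,0.5545); ey = (-0.5545,0.8322)
P = B + -2.63·ex + -0.79·ey = (1.7479,-0.1766)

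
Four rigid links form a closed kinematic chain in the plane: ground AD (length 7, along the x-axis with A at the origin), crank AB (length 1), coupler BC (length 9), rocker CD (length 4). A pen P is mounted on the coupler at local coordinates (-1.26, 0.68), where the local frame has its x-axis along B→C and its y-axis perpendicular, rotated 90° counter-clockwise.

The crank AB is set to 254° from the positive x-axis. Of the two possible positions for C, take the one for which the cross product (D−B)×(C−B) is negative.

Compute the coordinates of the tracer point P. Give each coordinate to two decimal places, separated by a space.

A=(0,0), D=(7.00,0)
B = A + 1.00·(cos254°, sin254°) = (-0.2756, -0.9613)
|BD| = 7.3389
circle(B,9.00) ∩ circle(D,4.00): a=8.0979, h=3.9273
  candidates: C₊=(7.2381,3.9929) cross=28.822; C₋=(8.2669,-3.7941) cross=-28.822
  mode - wants cross < 0 → take C=(8.2669,-3.7941) (cross=-28.822)
ex = (C−B)/|BC| = (0.9492,-0.3148); ey = (0.3148,0.9492)
P = B + -1.26·ex + 0.68·ey = (-1.2576,0.0808)

-1.26 0.08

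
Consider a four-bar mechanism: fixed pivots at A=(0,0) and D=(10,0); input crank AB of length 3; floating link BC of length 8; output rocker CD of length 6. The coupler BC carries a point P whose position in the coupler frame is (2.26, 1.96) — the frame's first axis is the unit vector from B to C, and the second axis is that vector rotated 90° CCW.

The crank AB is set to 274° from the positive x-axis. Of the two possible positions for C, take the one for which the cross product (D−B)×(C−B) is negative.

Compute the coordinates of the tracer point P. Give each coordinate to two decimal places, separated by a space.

2.98 -1.87

A=(0,0), D=(10.00,0)
B = A + 3.00·(cos274°, sin274°) = (0.2093, -2.9927)
|BD| = 10.2379
circle(B,8.00) ∩ circle(D,6.00): a=6.4864, h=4.6826
  candidates: C₊=(5.0436,3.3814) cross=47.940; C₋=(7.7812,-5.5747) cross=-47.940
  mode - wants cross < 0 → take C=(7.7812,-5.5747) (cross=-47.940)
ex = (C−B)/|BC| = (0.9465,-0.3227); ey = (0.3227,0.9465)
P = B + 2.26·ex + 1.96·ey = (2.9809,-1.8670)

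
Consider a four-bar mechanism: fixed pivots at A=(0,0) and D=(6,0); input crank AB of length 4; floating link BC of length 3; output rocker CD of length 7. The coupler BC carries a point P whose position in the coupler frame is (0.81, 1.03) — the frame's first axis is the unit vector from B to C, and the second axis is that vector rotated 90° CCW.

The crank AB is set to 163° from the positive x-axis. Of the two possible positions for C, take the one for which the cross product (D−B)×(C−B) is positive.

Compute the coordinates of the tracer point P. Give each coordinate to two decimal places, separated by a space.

-3.13 2.28

A=(0,0), D=(6.00,0)
B = A + 4.00·(cos163°, sin163°) = (-3.8252, 1.1695)
|BD| = 9.8946
circle(B,3.00) ∩ circle(D,7.00): a=2.9260, h=0.6623
  candidates: C₊=(-0.8415,1.4813) cross=6.553; C₋=(-0.9980,0.1660) cross=-6.553
  mode + wants cross > 0 → take C=(-0.8415,1.4813) (cross=6.553)
ex = (C−B)/|BC| = (0.9946,0.1039); ey = (-0.1039,0.9946)
P = B + 0.81·ex + 1.03·ey = (-3.1267,2.2781)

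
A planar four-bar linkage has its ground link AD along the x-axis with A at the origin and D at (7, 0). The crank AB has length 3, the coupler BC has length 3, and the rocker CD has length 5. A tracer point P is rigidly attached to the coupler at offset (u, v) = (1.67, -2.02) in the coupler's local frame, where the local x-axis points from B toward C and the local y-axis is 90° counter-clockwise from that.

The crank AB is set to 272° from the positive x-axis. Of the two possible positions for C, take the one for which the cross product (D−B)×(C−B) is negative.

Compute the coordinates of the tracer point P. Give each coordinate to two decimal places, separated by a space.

1.68 -5.09

A=(0,0), D=(7.00,0)
B = A + 3.00·(cos272°, sin272°) = (0.1047, -2.9982)
|BD| = 7.5189
circle(B,3.00) ∩ circle(D,5.00): a=2.6955, h=1.3170
  candidates: C₊=(2.0515,-0.7156) cross=9.902; C₋=(3.1018,-3.1311) cross=-9.902
  mode - wants cross < 0 → take C=(3.1018,-3.1311) (cross=-9.902)
ex = (C−B)/|BC| = (0.9990,-0.0443); ey = (0.0443,0.9990)
P = B + 1.67·ex + -2.02·ey = (1.6836,-5.0902)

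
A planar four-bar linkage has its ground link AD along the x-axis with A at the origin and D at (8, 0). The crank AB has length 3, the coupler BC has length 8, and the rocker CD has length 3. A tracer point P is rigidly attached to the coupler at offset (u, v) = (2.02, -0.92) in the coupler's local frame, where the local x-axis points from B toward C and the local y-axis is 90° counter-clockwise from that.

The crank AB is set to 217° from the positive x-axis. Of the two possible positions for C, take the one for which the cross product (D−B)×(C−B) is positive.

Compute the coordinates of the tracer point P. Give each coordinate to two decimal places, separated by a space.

-0.18 -1.99

A=(0,0), D=(8.00,0)
B = A + 3.00·(cos217°, sin217°) = (-2.3959, -1.8054)
|BD| = 10.5515
circle(B,8.00) ∩ circle(D,3.00): a=7.8820, h=1.3689
  candidates: C₊=(5.1356,0.8919) cross=14.444; C₋=(5.6041,-1.8054) cross=-14.444
  mode + wants cross > 0 → take C=(5.1356,0.8919) (cross=14.444)
ex = (C−B)/|BC| = (0.9414,0.3372); ey = (-0.3372,0.9414)
P = B + 2.02·ex + -0.92·ey = (-0.1840,-1.9905)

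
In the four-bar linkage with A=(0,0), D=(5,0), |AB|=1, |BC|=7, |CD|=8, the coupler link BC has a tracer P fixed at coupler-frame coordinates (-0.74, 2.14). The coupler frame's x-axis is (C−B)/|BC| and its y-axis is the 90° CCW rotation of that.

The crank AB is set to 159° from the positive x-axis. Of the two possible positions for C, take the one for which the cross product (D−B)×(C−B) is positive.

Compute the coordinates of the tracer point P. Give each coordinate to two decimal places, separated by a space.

-3.20 0.30

A=(0,0), D=(5.00,0)
B = A + 1.00·(cos159°, sin159°) = (-0.9336, 0.3584)
|BD| = 5.9444
circle(B,7.00) ∩ circle(D,8.00): a=1.7105, h=6.7878
  candidates: C₊=(1.1830,7.0307) cross=40.349; C₋=(0.3646,-6.5202) cross=-40.349
  mode + wants cross > 0 → take C=(1.1830,7.0307) (cross=40.349)
ex = (C−B)/|BC| = (0.3024,0.9532); ey = (-0.9532,0.3024)
P = B + -0.74·ex + 2.14·ey = (-3.1972,0.3001)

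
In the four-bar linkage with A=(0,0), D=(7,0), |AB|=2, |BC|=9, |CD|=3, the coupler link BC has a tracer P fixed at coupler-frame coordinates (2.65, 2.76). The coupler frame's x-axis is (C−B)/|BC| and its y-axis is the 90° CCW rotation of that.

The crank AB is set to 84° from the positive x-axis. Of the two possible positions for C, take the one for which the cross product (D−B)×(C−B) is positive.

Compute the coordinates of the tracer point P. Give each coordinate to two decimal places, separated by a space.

A=(0,0), D=(7.00,0)
B = A + 2.00·(cos84°, sin84°) = (0.2091, 1.9890)
|BD| = 7.0762
circle(B,9.00) ∩ circle(D,3.00): a=8.6256, h=2.5690
  candidates: C₊=(9.2090,2.0299) cross=18.179; C₋=(7.7648,-2.9009) cross=-18.179
  mode + wants cross > 0 → take C=(9.2090,2.0299) (cross=18.179)
ex = (C−B)/|BC| = (1.0000,0.0045); ey = (-0.0045,1.0000)
P = B + 2.65·ex + 2.76·ey = (2.8465,4.7610)

2.85 4.76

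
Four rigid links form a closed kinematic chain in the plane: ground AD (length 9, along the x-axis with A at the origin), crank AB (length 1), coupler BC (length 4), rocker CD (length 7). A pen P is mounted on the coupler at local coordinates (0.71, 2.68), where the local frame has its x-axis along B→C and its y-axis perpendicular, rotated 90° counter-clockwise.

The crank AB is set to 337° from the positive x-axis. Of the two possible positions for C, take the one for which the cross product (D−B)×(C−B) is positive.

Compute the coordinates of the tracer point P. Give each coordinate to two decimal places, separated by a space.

-1.14 1.47

A=(0,0), D=(9.00,0)
B = A + 1.00·(cos337°, sin337°) = (0.9205, -0.3907)
|BD| = 8.0889
circle(B,4.00) ∩ circle(D,7.00): a=2.0046, h=3.4614
  candidates: C₊=(2.7556,3.1635) cross=27.999; C₋=(3.0900,-3.7513) cross=-27.999
  mode + wants cross > 0 → take C=(2.7556,3.1635) (cross=27.999)
ex = (C−B)/|BC| = (0.4588,0.8886); ey = (-0.8886,0.4588)
P = B + 0.71·ex + 2.68·ey = (-1.1351,1.4697)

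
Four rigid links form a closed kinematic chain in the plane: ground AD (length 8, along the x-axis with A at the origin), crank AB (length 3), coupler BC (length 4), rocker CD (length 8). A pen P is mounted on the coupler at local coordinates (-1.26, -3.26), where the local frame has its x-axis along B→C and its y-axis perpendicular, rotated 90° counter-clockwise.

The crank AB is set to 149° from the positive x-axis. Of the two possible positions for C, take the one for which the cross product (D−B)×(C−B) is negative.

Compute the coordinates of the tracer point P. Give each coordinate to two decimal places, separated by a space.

A=(0,0), D=(8.00,0)
B = A + 3.00·(cos149°, sin149°) = (-2.5715, 1.5451)
|BD| = 10.6838
circle(B,4.00) ∩ circle(D,8.00): a=3.0955, h=2.5333
  candidates: C₊=(0.8579,3.6041) cross=27.066; C₋=(0.1251,-1.4093) cross=-27.066
  mode - wants cross < 0 → take C=(0.1251,-1.4093) (cross=-27.066)
ex = (C−B)/|BC| = (0.6742,-0.7386); ey = (0.7386,0.6742)
P = B + -1.26·ex + -3.26·ey = (-5.8287,0.2780)

-5.83 0.28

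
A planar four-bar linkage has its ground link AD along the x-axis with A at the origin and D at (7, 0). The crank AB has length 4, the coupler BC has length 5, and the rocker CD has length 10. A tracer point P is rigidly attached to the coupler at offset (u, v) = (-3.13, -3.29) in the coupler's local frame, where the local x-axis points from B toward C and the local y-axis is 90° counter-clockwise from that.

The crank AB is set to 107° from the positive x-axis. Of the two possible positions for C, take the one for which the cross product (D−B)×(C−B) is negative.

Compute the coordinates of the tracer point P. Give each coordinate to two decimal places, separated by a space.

A=(0,0), D=(7.00,0)
B = A + 4.00·(cos107°, sin107°) = (-1.1695, 3.8252)
|BD| = 9.0207
circle(B,5.00) ∩ circle(D,10.00): a=0.3532, h=4.9875
  candidates: C₊=(1.2654,8.1923) cross=44.991; C₋=(-2.9645,-0.8415) cross=-44.991
  mode - wants cross < 0 → take C=(-2.9645,-0.8415) (cross=-44.991)
ex = (C−B)/|BC| = (-0.3590,-0.9333); ey = (0.9333,-0.3590)
P = B + -3.13·ex + -3.29·ey = (-3.1165,7.9277)

-3.12 7.93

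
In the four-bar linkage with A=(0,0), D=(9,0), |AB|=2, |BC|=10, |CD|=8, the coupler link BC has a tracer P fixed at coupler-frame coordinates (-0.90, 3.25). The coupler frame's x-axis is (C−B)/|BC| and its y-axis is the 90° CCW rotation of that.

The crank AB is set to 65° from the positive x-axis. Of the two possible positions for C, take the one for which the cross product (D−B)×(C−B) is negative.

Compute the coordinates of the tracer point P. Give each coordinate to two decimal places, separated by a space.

A=(0,0), D=(9.00,0)
B = A + 2.00·(cos65°, sin65°) = (0.8452, 1.8126)
|BD| = 8.3538
circle(B,10.00) ∩ circle(D,8.00): a=6.3316, h=7.7402
  candidates: C₊=(8.7055,7.9946) cross=64.660; C₋=(5.3465,-7.1170) cross=-64.660
  mode - wants cross < 0 → take C=(5.3465,-7.1170) (cross=-64.660)
ex = (C−B)/|BC| = (0.4501,-0.8930); ey = (0.8930,0.4501)
P = B + -0.90·ex + 3.25·ey = (3.3423,4.0792)

3.34 4.08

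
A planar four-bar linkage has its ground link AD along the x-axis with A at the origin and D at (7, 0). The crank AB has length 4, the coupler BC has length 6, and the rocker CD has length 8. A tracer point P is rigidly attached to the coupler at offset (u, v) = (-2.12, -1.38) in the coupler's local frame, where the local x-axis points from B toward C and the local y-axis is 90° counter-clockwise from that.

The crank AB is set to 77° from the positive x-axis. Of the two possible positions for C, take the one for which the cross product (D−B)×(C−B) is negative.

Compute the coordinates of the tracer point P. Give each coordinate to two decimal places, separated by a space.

0.17 6.32

A=(0,0), D=(7.00,0)
B = A + 4.00·(cos77°, sin77°) = (0.8998, 3.8975)
|BD| = 7.2390
circle(B,6.00) ∩ circle(D,8.00): a=1.6855, h=5.7584
  candidates: C₊=(5.4205,7.8425) cross=41.685; C₋=(-0.7802,-1.8625) cross=-41.685
  mode - wants cross < 0 → take C=(-0.7802,-1.8625) (cross=-41.685)
ex = (C−B)/|BC| = (-0.2800,-0.9600); ey = (0.9600,-0.2800)
P = B + -2.12·ex + -1.38·ey = (0.1686,6.3191)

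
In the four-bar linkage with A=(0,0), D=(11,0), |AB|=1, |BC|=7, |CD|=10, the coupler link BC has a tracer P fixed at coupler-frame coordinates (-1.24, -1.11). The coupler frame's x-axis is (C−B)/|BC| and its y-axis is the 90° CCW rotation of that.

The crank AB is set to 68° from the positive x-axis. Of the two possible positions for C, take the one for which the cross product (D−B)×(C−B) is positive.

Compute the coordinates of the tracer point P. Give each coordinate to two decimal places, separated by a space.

0.72 -0.70

A=(0,0), D=(11.00,0)
B = A + 1.00·(cos68°, sin68°) = (0.3746, 0.9272)
|BD| = 10.6658
circle(B,7.00) ∩ circle(D,10.00): a=2.9421, h=6.3517
  candidates: C₊=(3.8577,6.9991) cross=67.746; C₋=(2.7534,-5.6562) cross=-67.746
  mode + wants cross > 0 → take C=(3.8577,6.9991) (cross=67.746)
ex = (C−B)/|BC| = (0.4976,0.8674); ey = (-0.8674,0.4976)
P = B + -1.24·ex + -1.11·ey = (0.7204,-0.7007)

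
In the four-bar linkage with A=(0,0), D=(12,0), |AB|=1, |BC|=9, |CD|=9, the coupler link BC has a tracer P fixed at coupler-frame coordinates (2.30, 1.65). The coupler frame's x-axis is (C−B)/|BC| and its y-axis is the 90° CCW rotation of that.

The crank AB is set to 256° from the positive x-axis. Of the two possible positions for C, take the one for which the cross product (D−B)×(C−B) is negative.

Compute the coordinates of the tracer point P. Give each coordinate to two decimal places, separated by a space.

A=(0,0), D=(12.00,0)
B = A + 1.00·(cos256°, sin256°) = (-0.2419, -0.9703)
|BD| = 12.2803
circle(B,9.00) ∩ circle(D,9.00): a=6.1402, h=6.5802
  candidates: C₊=(5.3591,6.0744) cross=80.806; C₋=(6.3990,-7.0447) cross=-80.806
  mode - wants cross < 0 → take C=(6.3990,-7.0447) (cross=-80.806)
ex = (C−B)/|BC| = (0.7379,-0.6749); ey = (0.6749,0.7379)
P = B + 2.30·ex + 1.65·ey = (2.5688,-1.3052)

2.57 -1.31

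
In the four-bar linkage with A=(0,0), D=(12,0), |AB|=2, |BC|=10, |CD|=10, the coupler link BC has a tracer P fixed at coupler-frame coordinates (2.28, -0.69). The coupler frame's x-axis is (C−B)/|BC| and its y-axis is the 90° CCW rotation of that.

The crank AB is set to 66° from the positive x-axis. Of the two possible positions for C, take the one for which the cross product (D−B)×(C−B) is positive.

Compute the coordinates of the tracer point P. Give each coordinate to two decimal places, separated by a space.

A=(0,0), D=(12.00,0)
B = A + 2.00·(cos66°, sin66°) = (0.8135, 1.8271)
|BD| = 11.3348
circle(B,10.00) ∩ circle(D,10.00): a=5.6674, h=8.2390
  candidates: C₊=(7.7348,9.0448) cross=93.387; C₋=(5.0787,-7.2177) cross=-93.387
  mode + wants cross > 0 → take C=(7.7348,9.0448) (cross=93.387)
ex = (C−B)/|BC| = (0.6921,0.7218); ey = (-0.7218,0.6921)
P = B + 2.28·ex + -0.69·ey = (2.8896,2.9952)

2.89 3.00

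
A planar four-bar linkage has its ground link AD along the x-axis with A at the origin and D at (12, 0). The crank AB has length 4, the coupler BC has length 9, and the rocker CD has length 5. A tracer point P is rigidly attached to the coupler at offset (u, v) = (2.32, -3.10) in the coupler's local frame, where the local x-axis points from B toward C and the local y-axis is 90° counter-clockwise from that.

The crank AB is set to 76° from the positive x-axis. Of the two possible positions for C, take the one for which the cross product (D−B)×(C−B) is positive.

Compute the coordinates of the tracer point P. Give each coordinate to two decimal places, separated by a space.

A=(0,0), D=(12.00,0)
B = A + 4.00·(cos76°, sin76°) = (0.9677, 3.8812)
|BD| = 11.6951
circle(B,9.00) ∩ circle(D,5.00): a=8.2417, h=3.6158
  candidates: C₊=(9.9423,4.5570) cross=42.287; C₋=(7.5424,-2.2648) cross=-42.287
  mode + wants cross > 0 → take C=(9.9423,4.5570) (cross=42.287)
ex = (C−B)/|BC| = (0.9972,0.0751); ey = (-0.0751,0.9972)
P = B + 2.32·ex + -3.10·ey = (3.5139,0.9641)

3.51 0.96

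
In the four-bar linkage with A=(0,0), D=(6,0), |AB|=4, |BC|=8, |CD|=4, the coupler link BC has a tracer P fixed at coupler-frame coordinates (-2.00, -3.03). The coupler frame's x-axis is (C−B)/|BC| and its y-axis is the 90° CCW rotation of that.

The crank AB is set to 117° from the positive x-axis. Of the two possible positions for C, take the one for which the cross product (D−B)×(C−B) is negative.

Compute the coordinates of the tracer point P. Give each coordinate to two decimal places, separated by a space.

A=(0,0), D=(6.00,0)
B = A + 4.00·(cos117°, sin117°) = (-1.8160, 3.5640)
|BD| = 8.5902
circle(B,8.00) ∩ circle(D,4.00): a=7.0890, h=3.7076
  candidates: C₊=(6.1724,3.9963) cross=31.849; C₋=(3.0958,-2.7506) cross=-31.849
  mode - wants cross < 0 → take C=(3.0958,-2.7506) (cross=-31.849)
ex = (C−B)/|BC| = (0.6140,-0.7893); ey = (0.7893,0.6140)
P = B + -2.00·ex + -3.03·ey = (-5.4356,3.2823)

-5.44 3.28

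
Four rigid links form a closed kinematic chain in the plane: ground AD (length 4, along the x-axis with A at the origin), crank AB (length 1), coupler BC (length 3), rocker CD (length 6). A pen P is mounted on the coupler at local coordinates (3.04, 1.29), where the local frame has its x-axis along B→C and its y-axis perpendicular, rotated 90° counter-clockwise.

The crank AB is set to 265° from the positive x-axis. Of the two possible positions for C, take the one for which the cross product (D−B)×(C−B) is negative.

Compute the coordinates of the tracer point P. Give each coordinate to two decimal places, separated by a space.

0.77 -4.19

A=(0,0), D=(4.00,0)
B = A + 1.00·(cos265°, sin265°) = (-0.0872, -0.9962)
|BD| = 4.2068
circle(B,3.00) ∩ circle(D,6.00): a=-1.1057, h=2.7888
  candidates: C₊=(-1.8218,1.4515) cross=11.732; C₋=(-0.5010,-3.9675) cross=-11.732
  mode - wants cross < 0 → take C=(-0.5010,-3.9675) (cross=-11.732)
ex = (C−B)/|BC| = (-0.1379,-0.9904); ey = (0.9904,-0.1379)
P = B + 3.04·ex + 1.29·ey = (0.7712,-4.1851)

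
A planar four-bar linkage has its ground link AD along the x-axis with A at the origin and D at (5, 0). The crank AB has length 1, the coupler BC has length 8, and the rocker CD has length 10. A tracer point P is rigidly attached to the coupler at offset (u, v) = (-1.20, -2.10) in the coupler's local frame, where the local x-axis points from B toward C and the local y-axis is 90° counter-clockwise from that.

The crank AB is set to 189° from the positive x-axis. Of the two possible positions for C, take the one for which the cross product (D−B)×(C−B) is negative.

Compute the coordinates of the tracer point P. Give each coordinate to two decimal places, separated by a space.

-3.12 0.99

A=(0,0), D=(5.00,0)
B = A + 1.00·(cos189°, sin189°) = (-0.9877, -0.1564)
|BD| = 5.9897
circle(B,8.00) ∩ circle(D,10.00): a=-0.0103, h=8.0000
  candidates: C₊=(-1.2069,7.8406) cross=47.918; C₋=(-0.7890,-8.1540) cross=-47.918
  mode - wants cross < 0 → take C=(-0.7890,-8.1540) (cross=-47.918)
ex = (C−B)/|BC| = (0.0248,-0.9997); ey = (0.9997,0.0248)
P = B + -1.20·ex + -2.10·ey = (-3.1168,0.9910)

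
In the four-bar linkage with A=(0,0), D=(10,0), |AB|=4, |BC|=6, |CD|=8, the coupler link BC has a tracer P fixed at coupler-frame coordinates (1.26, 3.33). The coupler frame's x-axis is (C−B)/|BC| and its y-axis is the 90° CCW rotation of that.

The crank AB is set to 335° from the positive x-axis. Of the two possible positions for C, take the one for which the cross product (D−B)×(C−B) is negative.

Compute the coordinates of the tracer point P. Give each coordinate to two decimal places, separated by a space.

A=(0,0), D=(10.00,0)
B = A + 4.00·(cos335°, sin335°) = (3.6252, -1.6905)
|BD| = 6.5951
circle(B,6.00) ∩ circle(D,8.00): a=1.1748, h=5.8839
  candidates: C₊=(3.2526,4.2979) cross=38.805; C₋=(6.2689,-7.0767) cross=-38.805
  mode - wants cross < 0 → take C=(6.2689,-7.0767) (cross=-38.805)
ex = (C−B)/|BC| = (0.4406,-0.8977); ey = (0.8977,0.4406)
P = B + 1.26·ex + 3.33·ey = (7.1697,-1.3543)

7.17 -1.35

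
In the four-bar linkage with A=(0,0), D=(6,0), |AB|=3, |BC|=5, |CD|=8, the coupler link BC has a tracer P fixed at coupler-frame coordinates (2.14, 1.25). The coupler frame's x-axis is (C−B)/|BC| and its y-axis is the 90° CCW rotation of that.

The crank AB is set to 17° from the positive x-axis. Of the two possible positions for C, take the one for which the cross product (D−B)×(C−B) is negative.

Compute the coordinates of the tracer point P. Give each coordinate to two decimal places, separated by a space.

A=(0,0), D=(6.00,0)
B = A + 3.00·(cos17°, sin17°) = (2.8689, 0.8771)
|BD| = 3.2516
circle(B,5.00) ∩ circle(D,8.00): a=-4.3712, h=2.4275
  candidates: C₊=(-0.6855,4.3937) cross=7.893; C₋=(-1.9951,-0.2812) cross=-7.893
  mode - wants cross < 0 → take C=(-1.9951,-0.2812) (cross=-7.893)
ex = (C−B)/|BC| = (-0.9728,-0.2317); ey = (0.2317,-0.9728)
P = B + 2.14·ex + 1.25·ey = (1.0767,-0.8347)

1.08 -0.83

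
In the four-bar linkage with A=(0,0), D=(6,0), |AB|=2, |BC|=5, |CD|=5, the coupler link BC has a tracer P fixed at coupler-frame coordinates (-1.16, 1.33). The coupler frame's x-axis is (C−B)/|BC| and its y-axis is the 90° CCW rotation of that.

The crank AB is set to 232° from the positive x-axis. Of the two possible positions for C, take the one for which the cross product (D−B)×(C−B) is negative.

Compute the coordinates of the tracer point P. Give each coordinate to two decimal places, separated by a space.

A=(0,0), D=(6.00,0)
B = A + 2.00·(cos232°, sin232°) = (-1.2313, -1.5760)
|BD| = 7.4011
circle(B,5.00) ∩ circle(D,5.00): a=3.7005, h=3.3624
  candidates: C₊=(1.6683,2.4973) cross=24.886; C₋=(3.1004,-4.0733) cross=-24.886
  mode - wants cross < 0 → take C=(3.1004,-4.0733) (cross=-24.886)
ex = (C−B)/|BC| = (0.8663,-0.4995); ey = (0.4995,0.8663)
P = B + -1.16·ex + 1.33·ey = (-1.5720,0.1556)

-1.57 0.16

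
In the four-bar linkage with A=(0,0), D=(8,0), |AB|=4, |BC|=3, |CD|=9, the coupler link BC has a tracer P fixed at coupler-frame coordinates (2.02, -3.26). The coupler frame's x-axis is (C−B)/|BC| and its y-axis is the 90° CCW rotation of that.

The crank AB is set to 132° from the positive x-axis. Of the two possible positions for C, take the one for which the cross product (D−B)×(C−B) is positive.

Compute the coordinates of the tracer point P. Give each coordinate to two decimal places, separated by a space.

0.52 0.85

A=(0,0), D=(8.00,0)
B = A + 4.00·(cos132°, sin132°) = (-2.6765, 2.9726)
|BD| = 11.0826
circle(B,3.00) ∩ circle(D,9.00): a=2.2930, h=1.9345
  candidates: C₊=(0.0513,4.2212) cross=21.439; C₋=(-0.9864,0.4939) cross=-21.439
  mode + wants cross > 0 → take C=(0.0513,4.2212) (cross=21.439)
ex = (C−B)/|BC| = (0.9093,0.4162); ey = (-0.4162,0.9093)
P = B + 2.02·ex + -3.26·ey = (0.5170,0.8491)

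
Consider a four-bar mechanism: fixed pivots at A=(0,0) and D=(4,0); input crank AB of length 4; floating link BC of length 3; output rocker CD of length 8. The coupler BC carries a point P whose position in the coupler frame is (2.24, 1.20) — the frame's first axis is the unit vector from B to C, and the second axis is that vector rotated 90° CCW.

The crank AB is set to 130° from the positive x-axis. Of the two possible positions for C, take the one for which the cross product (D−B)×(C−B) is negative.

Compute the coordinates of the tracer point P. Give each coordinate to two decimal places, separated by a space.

A=(0,0), D=(4.00,0)
B = A + 4.00·(cos130°, sin130°) = (-2.5712, 3.0642)
|BD| = 7.2505
circle(B,3.00) ∩ circle(D,8.00): a=-0.1676, h=2.9953
  candidates: C₊=(-1.4572,5.8497) cross=21.717; C₋=(-3.9889,0.4203) cross=-21.717
  mode - wants cross < 0 → take C=(-3.9889,0.4203) (cross=-21.717)
ex = (C−B)/|BC| = (-0.4726,-0.8813); ey = (0.8813,-0.4726)
P = B + 2.24·ex + 1.20·ey = (-2.5722,0.5230)

-2.57 0.52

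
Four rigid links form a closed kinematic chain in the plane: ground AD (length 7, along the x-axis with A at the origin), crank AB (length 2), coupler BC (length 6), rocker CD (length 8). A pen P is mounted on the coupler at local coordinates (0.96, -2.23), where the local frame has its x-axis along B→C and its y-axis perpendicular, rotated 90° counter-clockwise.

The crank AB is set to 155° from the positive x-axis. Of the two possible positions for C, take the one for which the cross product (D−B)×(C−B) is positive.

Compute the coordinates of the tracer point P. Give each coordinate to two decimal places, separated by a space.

0.57 0.40

A=(0,0), D=(7.00,0)
B = A + 2.00·(cos155°, sin155°) = (-1.8126, 0.8452)
|BD| = 8.8531
circle(B,6.00) ∩ circle(D,8.00): a=2.8452, h=5.2825
  candidates: C₊=(1.5239,5.8320) cross=46.767; C₋=(0.5152,-4.6848) cross=-46.767
  mode + wants cross > 0 → take C=(1.5239,5.8320) (cross=46.767)
ex = (C−B)/|BC| = (0.5561,0.8311); ey = (-0.8311,0.5561)
P = B + 0.96·ex + -2.23·ey = (0.5746,0.4031)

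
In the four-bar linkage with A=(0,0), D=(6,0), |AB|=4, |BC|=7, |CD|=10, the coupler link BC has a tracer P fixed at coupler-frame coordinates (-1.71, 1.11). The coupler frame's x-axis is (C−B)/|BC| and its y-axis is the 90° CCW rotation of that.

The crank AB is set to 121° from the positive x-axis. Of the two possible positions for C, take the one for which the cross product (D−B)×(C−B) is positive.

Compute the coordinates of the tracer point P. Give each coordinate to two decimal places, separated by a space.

-3.95 2.67

A=(0,0), D=(6.00,0)
B = A + 4.00·(cos121°, sin121°) = (-2.0602, 3.4287)
|BD| = 8.7591
circle(B,7.00) ∩ circle(D,10.00): a=1.4683, h=6.8443
  candidates: C₊=(1.9701,9.1520) cross=59.950; C₋=(-3.3882,-3.4442) cross=-59.950
  mode + wants cross > 0 → take C=(1.9701,9.1520) (cross=59.950)
ex = (C−B)/|BC| = (0.5758,0.8176); ey = (-0.8176,0.5758)
P = B + -1.71·ex + 1.11·ey = (-3.9523,2.6696)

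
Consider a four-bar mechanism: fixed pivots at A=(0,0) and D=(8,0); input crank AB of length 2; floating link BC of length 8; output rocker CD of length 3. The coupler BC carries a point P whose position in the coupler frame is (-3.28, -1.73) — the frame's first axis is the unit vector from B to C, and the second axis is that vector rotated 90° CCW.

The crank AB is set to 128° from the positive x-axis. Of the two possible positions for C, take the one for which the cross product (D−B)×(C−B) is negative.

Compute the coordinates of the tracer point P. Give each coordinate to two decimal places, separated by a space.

A=(0,0), D=(8.00,0)
B = A + 2.00·(cos128°, sin128°) = (-1.2313, 1.5760)
|BD| = 9.3649
circle(B,8.00) ∩ circle(D,3.00): a=7.6189, h=2.4396
  candidates: C₊=(6.6895,2.6986) cross=22.847; C₋=(5.8684,-2.1110) cross=-22.847
  mode - wants cross < 0 → take C=(5.8684,-2.1110) (cross=-22.847)
ex = (C−B)/|BC| = (0.8875,-0.4609); ey = (0.4609,0.8875)
P = B + -3.28·ex + -1.73·ey = (-4.9395,1.5524)

-4.94 1.55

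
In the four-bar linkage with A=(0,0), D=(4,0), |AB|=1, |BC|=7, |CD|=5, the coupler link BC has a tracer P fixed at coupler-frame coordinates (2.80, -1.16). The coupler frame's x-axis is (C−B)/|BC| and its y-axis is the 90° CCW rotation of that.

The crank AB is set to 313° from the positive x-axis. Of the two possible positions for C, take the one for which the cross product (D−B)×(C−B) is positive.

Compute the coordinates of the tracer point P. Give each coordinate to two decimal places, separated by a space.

3.26 0.86

A=(0,0), D=(4.00,0)
B = A + 1.00·(cos313°, sin313°) = (0.6820, -0.7314)
|BD| = 3.3976
circle(B,7.00) ∩ circle(D,5.00): a=5.2307, h=4.6519
  candidates: C₊=(4.7887,4.9374) cross=15.805; C₋=(6.7914,-4.1483) cross=-15.805
  mode + wants cross > 0 → take C=(4.7887,4.9374) (cross=15.805)
ex = (C−B)/|BC| = (0.5867,0.8098); ey = (-0.8098,0.5867)
P = B + 2.80·ex + -1.16·ey = (3.2641,0.8556)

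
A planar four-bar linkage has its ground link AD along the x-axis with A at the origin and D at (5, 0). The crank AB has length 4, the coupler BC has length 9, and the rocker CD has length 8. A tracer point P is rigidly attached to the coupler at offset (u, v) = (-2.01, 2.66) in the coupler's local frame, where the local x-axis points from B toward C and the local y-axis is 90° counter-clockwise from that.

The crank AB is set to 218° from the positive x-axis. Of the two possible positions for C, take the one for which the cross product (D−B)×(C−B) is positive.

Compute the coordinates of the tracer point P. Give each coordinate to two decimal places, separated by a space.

A=(0,0), D=(5.00,0)
B = A + 4.00·(cos218°, sin218°) = (-3.1520, -2.4626)
|BD| = 8.5159
circle(B,9.00) ∩ circle(D,8.00): a=5.2561, h=7.3057
  candidates: C₊=(-0.2332,6.0509) cross=62.215; C₋=(3.9922,-7.9363) cross=-62.215
  mode + wants cross > 0 → take C=(-0.2332,6.0509) (cross=62.215)
ex = (C−B)/|BC| = (0.3243,0.9459); ey = (-0.9459,0.3243)
P = B + -2.01·ex + 2.66·ey = (-6.3201,-3.5013)

-6.32 -3.50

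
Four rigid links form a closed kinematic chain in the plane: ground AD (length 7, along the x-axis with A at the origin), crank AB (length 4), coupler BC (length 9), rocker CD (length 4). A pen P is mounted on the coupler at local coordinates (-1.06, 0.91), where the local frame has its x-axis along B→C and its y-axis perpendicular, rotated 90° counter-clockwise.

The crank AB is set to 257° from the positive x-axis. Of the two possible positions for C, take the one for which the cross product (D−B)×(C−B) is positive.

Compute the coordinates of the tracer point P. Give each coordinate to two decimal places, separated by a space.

A=(0,0), D=(7.00,0)
B = A + 4.00·(cos257°, sin257°) = (-0.8998, -3.8975)
|BD| = 8.8089
circle(B,9.00) ∩ circle(D,4.00): a=8.0939, h=3.9356
  candidates: C₊=(4.6175,3.2130) cross=34.668; C₋=(8.1000,-3.8458) cross=-34.668
  mode + wants cross > 0 → take C=(4.6175,3.2130) (cross=34.668)
ex = (C−B)/|BC| = (0.6130,0.7901); ey = (-0.7901,0.6130)
P = B + -1.06·ex + 0.91·ey = (-2.2686,-4.1771)

-2.27 -4.18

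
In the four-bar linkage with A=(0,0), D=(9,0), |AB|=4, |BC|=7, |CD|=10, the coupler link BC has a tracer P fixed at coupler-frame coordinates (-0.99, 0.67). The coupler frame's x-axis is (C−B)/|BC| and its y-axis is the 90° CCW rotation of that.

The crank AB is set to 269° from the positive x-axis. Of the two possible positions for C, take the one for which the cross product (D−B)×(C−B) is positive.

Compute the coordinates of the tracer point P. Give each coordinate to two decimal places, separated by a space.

A=(0,0), D=(9.00,0)
B = A + 4.00·(cos269°, sin269°) = (-0.0698, -3.9994)
|BD| = 9.9124
circle(B,7.00) ∩ circle(D,10.00): a=2.3837, h=6.5816
  candidates: C₊=(-0.5442,2.9845) cross=65.240; C₋=(4.7668,-9.0598) cross=-65.240
  mode + wants cross > 0 → take C=(-0.5442,2.9845) (cross=65.240)
ex = (C−B)/|BC| = (-0.0678,0.9977); ey = (-0.9977,-0.0678)
P = B + -0.99·ex + 0.67·ey = (-0.6712,-5.0325)

-0.67 -5.03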